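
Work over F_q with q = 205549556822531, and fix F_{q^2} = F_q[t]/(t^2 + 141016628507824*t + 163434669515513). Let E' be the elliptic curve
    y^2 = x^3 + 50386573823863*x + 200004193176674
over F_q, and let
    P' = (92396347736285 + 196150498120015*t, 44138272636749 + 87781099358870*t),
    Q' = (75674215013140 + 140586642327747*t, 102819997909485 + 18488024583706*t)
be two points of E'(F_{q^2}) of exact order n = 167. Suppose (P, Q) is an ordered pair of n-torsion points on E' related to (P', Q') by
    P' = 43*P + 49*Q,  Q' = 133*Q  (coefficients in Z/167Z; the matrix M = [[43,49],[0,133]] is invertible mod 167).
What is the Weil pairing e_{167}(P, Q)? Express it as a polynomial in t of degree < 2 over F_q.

Under M = [[43,49],[0,133]] in GL_2(Z/167), e_{167}(P',Q') = e_{167}(P,Q)^(43*133-49*0 mod 167).
So e_{167}(P,Q) = e_{167}(P',Q')^{110}, since 41*110 = 1 mod 167.
Double-and-add over 10100111: 8-1 doublings, 5-1 additions; each step l_{T,T}/v_{2T} or l_{T,P'}/v at Q'+S for random S.
e_{167}(P',Q') = 72795216772967 + 167237912608335*t.
Finally e_{167}(P,Q) = 55937661398984 + 133708601270790*t.

55937661398984 + 133708601270790*t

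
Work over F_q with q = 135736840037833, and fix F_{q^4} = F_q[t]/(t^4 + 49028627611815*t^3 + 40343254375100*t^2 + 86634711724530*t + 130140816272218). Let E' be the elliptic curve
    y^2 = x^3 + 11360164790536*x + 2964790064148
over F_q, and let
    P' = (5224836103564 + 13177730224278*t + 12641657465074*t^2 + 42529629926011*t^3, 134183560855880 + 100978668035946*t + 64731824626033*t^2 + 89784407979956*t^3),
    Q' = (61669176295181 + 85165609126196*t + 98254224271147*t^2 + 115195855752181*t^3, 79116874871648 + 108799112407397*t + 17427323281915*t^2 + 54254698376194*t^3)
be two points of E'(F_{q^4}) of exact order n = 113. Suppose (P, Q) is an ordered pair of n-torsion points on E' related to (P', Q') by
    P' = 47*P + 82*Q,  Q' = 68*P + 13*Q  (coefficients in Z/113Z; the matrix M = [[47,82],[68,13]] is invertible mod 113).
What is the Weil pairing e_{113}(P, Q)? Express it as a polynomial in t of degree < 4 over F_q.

108459457373314 + 120566470332831*t + 18580588943953*t^2 + 78725477081711*t^3

Since e_{113}(P,P)=e_{113}(Q,Q)=1 and e_{113}(Q,P)=e_{113}(P,Q)^{-1}, expanding e_{113}(47*P + 82*Q,68*P + 13*Q) leaves e(P,Q)^det(M).
47*13 - 82*68 = -4965; reduced mod 113: det = 7, inverse 97.
Miller loop for e_{113} over F_{135736840037833^4}: bits of 113 = 1110001; 6 double steps + 3 add steps, l/v at each.
e_{113}(P',Q') = 18485830311922 + 99446135132680*t + 122294580972826*t^2 + 26183448029412*t^3.
Thus e_{113}(P,Q) = 108459457373314 + 120566470332831*t + 18580588943953*t^2 + 78725477081711*t^3.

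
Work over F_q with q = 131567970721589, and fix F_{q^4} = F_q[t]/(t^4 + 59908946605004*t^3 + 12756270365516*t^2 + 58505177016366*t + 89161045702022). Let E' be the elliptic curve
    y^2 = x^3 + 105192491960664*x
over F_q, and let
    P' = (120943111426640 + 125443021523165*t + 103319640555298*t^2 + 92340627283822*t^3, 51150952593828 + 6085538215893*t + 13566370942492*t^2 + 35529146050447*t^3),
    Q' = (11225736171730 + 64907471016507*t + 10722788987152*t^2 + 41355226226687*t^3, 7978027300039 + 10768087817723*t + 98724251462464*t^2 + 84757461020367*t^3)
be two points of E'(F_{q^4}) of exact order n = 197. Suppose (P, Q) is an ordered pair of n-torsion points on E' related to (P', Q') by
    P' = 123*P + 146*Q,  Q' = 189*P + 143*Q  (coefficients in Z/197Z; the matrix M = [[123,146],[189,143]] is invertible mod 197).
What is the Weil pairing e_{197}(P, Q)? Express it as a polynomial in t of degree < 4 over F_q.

69101055056603 + 34606954989944*t + 43711741381776*t^2 + 125654569169*t^3

Under M = [[123,146],[189,143]] in GL_2(Z/197), e_{197}(P',Q') = e_{197}(P,Q)^(123*143-146*189 mod 197).
det M = 123*143 - 146*189 = -10005 = 42 (mod 197); 42^{-1} = 61 (mod 197).
Build f_{197,P'} and f_{197,Q'} via the 8-bit ladder of 197=11000101_2; evaluate at shifted divisors; quotient in F_{131567970721589^4}.
f_P(D_Q)/f_Q(D_P) = 58677028632156 + 83060230499590*t + 20931242055772*t^2 + 72060809921734*t^3.
Finally e_{197}(P,Q) = 69101055056603 + 34606954989944*t + 43711741381776*t^2 + 125654569169*t^3.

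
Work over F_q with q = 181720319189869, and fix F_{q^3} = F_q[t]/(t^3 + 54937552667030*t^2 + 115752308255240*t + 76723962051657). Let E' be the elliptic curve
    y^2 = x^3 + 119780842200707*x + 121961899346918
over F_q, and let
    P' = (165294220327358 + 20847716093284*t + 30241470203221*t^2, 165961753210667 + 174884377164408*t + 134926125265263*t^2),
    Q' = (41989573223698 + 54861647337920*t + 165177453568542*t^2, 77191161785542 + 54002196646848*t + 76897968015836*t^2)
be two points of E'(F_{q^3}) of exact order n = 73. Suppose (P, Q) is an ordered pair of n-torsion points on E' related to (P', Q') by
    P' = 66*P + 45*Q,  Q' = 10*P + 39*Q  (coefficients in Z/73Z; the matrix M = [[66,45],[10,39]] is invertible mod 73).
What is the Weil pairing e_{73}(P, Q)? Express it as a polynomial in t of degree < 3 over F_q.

The 73-Weil pairing on E[73] over F_{181720319189869} is alternating-bilinear: e_{73}(P',Q') = e_{73}(P,Q)^det(M).
det(M) mod 73 = 7; its inverse in (Z/73)^* is 21 (check: 7*21 mod 73 = 1).
Double-and-add over 1001001: 7-1 doublings, 3-1 additions; each step l_{T,T}/v_{2T} or l_{T,P'}/v at Q'+S for random S.
Result: e(P',Q') = 156456731034133 + 168459223921659*t + 45908079716275*t^2.
Finally e_{73}(P,Q) = 23925727167833 + 2562021479418*t + 52243325510419*t^2.

23925727167833 + 2562021479418*t + 52243325510419*t^2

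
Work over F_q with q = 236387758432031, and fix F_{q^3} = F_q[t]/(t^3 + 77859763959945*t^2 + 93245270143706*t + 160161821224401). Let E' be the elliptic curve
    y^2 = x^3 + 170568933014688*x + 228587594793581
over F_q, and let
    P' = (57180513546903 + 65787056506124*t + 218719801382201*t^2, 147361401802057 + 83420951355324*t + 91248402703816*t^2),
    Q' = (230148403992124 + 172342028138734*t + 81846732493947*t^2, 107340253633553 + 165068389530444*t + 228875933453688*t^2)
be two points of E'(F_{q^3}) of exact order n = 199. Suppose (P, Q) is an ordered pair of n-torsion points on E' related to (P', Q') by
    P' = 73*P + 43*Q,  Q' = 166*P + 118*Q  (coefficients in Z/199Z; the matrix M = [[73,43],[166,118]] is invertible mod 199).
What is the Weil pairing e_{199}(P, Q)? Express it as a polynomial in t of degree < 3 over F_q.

160756741174406 + 90268391590098*t + 198523200093463*t^2

Since e_{199}(P,P)=e_{199}(Q,Q)=1 and e_{199}(Q,P)=e_{199}(P,Q)^{-1}, expanding e_{199}(73*P + 43*Q,166*P + 118*Q) leaves e(P,Q)^det(M).
Hence e(P,Q) = e(P',Q')^{12} where 12 = 83^{-1} mod 199.
Run Miller on y^2=x^3+170568933014688*x+228587594793581 over F_{236387758432031}: ladder 11000111 (8 bits); e = f_P(D_Q)/f_Q(D_P).
The quotient is 152449988688283 + 47049572156074*t + 19160288195864*t^2.
Raise to 12: e(P,Q) = 160756741174406 + 90268391590098*t + 198523200093463*t^2 in mu_{199}.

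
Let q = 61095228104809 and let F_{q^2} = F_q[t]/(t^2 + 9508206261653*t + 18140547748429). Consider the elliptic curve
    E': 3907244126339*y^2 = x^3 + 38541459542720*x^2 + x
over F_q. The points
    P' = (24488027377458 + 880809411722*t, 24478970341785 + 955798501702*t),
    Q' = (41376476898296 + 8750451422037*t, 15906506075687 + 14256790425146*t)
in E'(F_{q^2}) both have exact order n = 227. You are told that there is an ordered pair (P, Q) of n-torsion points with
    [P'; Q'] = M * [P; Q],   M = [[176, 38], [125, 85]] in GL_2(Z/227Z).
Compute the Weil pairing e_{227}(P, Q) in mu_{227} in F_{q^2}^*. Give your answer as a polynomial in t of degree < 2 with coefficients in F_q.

The 227-Weil pairing on E[227] over F_{61095228104809} is alternating-bilinear: e_{227}(P',Q') = e_{227}(P,Q)^det(M).
Hence e(P,Q) = e(P',Q')^{136} where 136 = 222^{-1} mod 227.
Montgomery->Weierstrass: x_W = 598474029213*x+56297783438973, y_W=598474029213*y on F_{61095228104809}; lands on y^2=x^3+40962896603592*x+51052360194581.
Run Miller on y^2=x^3+40962896603592*x+51052360194581 over F_{61095228104809}: ladder 11100011 (8 bits); e = f_P(D_Q)/f_Q(D_P).
So e_{227}(P',Q') = 32956898122610 + 19516804494207*t.
(32956898122610 + 19516804494207*t)^{136} mod (61095228104809,f) = 57850494012540 + 42882217577508*t.

57850494012540 + 42882217577508*t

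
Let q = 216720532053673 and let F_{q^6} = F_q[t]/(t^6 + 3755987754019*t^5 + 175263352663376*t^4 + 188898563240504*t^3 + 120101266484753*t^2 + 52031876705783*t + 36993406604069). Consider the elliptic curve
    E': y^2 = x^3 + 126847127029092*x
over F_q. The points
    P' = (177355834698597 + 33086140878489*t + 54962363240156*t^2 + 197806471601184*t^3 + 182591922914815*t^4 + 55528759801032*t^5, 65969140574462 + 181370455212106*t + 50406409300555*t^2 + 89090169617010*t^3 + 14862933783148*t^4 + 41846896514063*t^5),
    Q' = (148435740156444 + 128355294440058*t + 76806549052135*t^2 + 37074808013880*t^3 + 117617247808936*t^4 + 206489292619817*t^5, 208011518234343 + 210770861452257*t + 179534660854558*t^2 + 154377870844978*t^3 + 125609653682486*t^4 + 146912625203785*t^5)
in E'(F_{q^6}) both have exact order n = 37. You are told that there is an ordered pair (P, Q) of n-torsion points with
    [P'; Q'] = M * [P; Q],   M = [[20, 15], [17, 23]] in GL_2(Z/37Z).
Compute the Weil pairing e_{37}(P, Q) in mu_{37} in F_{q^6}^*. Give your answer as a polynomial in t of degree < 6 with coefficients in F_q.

e_{37}(aP+bQ,cP+dQ) = e_{37}(P,Q)^(ad-bc); with (a,b,c,d)=(20,15,17,23) this gives the det-37 law.
So e_{37}(P,Q) = e_{37}(P',Q')^{13}, since 20*13 = 1 mod 37.
Miller loop for e_{37} over F_{216720532053673^6}: bits of 37 = 100101; 5 double steps + 2 add steps, l/v at each.
The quotient is 203160294915046 + 153411815817811*t + 82913876172991*t^2 + 156322530137977*t^3 + 159958941590066*t^4 + 108256254575383*t^5.
Hence e(P,Q) = 96497793001771 + 211113493784054*t + 178263811763197*t^2 + 110012916925212*t^3 + 152472539617667*t^4 + 130268397938148*t^5 in F_{216720532053673^6}^*.

96497793001771 + 211113493784054*t + 178263811763197*t^2 + 110012916925212*t^3 + 152472539617667*t^4 + 130268397938148*t^5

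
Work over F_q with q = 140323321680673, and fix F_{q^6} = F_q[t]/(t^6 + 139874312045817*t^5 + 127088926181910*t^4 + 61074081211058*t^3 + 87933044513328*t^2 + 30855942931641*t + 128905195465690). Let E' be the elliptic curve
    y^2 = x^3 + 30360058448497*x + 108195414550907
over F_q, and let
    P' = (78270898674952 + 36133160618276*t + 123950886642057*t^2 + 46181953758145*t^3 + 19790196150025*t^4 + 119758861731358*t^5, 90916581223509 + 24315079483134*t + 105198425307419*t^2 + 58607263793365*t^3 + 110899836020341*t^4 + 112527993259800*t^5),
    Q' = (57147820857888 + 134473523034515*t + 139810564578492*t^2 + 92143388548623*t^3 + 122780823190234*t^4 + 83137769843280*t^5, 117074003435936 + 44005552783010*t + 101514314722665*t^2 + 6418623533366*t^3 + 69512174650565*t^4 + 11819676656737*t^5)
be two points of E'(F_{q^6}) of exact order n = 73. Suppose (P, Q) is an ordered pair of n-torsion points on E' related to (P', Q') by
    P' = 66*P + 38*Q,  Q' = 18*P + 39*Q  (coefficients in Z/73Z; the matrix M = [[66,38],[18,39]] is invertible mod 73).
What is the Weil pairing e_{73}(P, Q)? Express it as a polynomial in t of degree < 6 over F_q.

Since e_{73}(P,P)=e_{73}(Q,Q)=1 and e_{73}(Q,P)=e_{73}(P,Q)^{-1}, expanding e_{73}(66*P + 38*Q,18*P + 39*Q) leaves e(P,Q)^det(M).
det(M) mod 73 = 65; its inverse in (Z/73)^* is 9 (check: 65*9 mod 73 = 1).
Build f_{73,P'} and f_{73,Q'} via the 7-bit ladder of 73=1001001_2; evaluate at shifted divisors; quotient in F_{140323321680673^6}.
Miller gives e_{73}(P',Q') = 61897608674643 + 118935589025736*t + 16678625692440*t^2 + 118352750215322*t^3 + 107309615561233*t^4 + 14790828148926*t^5 in F_{140323321680673^6}.
(61897608674643 + 118935589025736*t + 16678625692440*t^2 + 118352750215322*t^3 + 107309615561233*t^4 + 14790828148926*t^5)^{9} mod (140323321680673,f) = 119060759466810 + 92409206393668*t + 119174005425045*t^2 + 27178283504023*t^3 + 15106278315398*t^4 + 139200360078704*t^5.

119060759466810 + 92409206393668*t + 119174005425045*t^2 + 27178283504023*t^3 + 15106278315398*t^4 + 139200360078704*t^5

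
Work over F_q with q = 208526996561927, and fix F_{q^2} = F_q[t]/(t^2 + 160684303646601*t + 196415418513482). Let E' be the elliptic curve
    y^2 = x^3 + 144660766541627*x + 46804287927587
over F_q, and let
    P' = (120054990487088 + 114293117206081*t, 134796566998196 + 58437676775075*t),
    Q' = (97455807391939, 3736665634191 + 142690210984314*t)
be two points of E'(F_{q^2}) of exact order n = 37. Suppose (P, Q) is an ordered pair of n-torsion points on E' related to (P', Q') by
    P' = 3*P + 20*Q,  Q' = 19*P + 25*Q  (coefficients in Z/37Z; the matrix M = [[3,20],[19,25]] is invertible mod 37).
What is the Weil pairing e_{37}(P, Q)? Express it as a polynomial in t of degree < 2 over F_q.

Since e_{37}(P,P)=e_{37}(Q,Q)=1 and e_{37}(Q,P)=e_{37}(P,Q)^{-1}, expanding e_{37}(3*P + 20*Q,19*P + 25*Q) leaves e(P,Q)^det(M).
Inverting 28 mod 37: 4. Thus e_{37}(P,Q) = e(P',Q')^{4}.
Build f_{37,P'} and f_{37,Q'} via the 6-bit ladder of 37=100101_2; evaluate at shifted divisors; quotient in F_{208526996561927^2}.
The quotient is 124401499969331 + 196160985924190*t.
e_{37}(P,Q) = (124401499969331 + 196160985924190*t)^{4} = 207414846653313 + 4463082676128*t.

207414846653313 + 4463082676128*t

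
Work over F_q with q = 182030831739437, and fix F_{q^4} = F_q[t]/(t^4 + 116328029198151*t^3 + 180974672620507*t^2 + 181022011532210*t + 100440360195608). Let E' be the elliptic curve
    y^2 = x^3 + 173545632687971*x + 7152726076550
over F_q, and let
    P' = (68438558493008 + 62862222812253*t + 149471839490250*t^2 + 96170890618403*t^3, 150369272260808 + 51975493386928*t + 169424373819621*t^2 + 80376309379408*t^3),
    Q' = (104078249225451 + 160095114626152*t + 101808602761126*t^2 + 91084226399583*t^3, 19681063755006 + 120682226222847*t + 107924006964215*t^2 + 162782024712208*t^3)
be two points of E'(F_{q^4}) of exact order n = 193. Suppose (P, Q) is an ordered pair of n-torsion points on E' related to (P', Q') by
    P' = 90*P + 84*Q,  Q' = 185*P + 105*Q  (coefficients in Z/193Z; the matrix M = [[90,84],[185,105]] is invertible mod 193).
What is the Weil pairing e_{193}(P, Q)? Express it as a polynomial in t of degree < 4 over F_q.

Since e_{193}(P,P)=e_{193}(Q,Q)=1 and e_{193}(Q,P)=e_{193}(P,Q)^{-1}, expanding e_{193}(90*P + 84*Q,185*P + 105*Q) leaves e(P,Q)^det(M).
Inverting 86 mod 193: 101. Thus e_{193}(P,Q) = e(P',Q')^{101}.
Build f_{193,P'} and f_{193,Q'} via the 8-bit ladder of 193=11000001_2; evaluate at shifted divisors; quotient in F_{182030831739437^4}.
f_P(D_Q)/f_Q(D_P) = 58604491748789 + 124191223358364*t + 92786875734865*t^2 + 9539097804432*t^3.
Thus e_{193}(P,Q) = 46134271675842 + 57649005433738*t + 53288923168203*t^2 + 105041866079762*t^3.

46134271675842 + 57649005433738*t + 53288923168203*t^2 + 105041866079762*t^3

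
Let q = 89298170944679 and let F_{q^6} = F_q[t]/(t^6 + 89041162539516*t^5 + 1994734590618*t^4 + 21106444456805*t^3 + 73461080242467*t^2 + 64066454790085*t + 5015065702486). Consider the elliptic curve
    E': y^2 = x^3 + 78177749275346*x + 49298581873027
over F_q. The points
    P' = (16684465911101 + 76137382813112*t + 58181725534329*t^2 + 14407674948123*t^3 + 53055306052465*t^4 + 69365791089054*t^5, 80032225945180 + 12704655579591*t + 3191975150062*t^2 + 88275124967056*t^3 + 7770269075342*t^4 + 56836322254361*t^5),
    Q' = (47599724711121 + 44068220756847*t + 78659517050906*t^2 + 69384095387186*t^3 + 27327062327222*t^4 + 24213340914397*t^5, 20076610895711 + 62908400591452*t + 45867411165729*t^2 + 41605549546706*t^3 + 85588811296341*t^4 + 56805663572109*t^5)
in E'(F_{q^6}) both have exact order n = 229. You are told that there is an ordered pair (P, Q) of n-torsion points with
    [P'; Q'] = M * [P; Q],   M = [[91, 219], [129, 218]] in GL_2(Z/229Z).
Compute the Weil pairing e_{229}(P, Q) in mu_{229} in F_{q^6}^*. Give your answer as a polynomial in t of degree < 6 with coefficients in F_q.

44438809962298 + 39263900026913*t + 33477416119958*t^2 + 23686009297266*t^3 + 81645830055534*t^4 + 80256544378150*t^5

e_{229} is bilinear + alternating on E[229], so e_{229}(91*P + 219*Q, 129*P + 218*Q) = e_{229}(P,Q)^(91*218-219*129).
det M = 91*218 - 219*129 = -8413 = 60 (mod 229); 60^{-1} = 42 (mod 229).
n = 229 = (11100101)_2 (8 bits, wt 5); accumulate f_{229,P'}(Q'+S)/f_{229,P'}(S) along the 7-step ladder.
So e_{229}(P',Q') = 66943277080541 + 40589645618603*t + 32602548215894*t^2 + 12063561162807*t^3 + 62981026093530*t^4 + 70510966977061*t^5.
e_{229}(P,Q) = (66943277080541 + 40589645618603*t + 32602548215894*t^2 + 12063561162807*t^3 + 62981026093530*t^4 + 70510966977061*t^5)^{42} = 44438809962298 + 39263900026913*t + 33477416119958*t^2 + 23686009297266*t^3 + 81645830055534*t^4 + 80256544378150*t^5.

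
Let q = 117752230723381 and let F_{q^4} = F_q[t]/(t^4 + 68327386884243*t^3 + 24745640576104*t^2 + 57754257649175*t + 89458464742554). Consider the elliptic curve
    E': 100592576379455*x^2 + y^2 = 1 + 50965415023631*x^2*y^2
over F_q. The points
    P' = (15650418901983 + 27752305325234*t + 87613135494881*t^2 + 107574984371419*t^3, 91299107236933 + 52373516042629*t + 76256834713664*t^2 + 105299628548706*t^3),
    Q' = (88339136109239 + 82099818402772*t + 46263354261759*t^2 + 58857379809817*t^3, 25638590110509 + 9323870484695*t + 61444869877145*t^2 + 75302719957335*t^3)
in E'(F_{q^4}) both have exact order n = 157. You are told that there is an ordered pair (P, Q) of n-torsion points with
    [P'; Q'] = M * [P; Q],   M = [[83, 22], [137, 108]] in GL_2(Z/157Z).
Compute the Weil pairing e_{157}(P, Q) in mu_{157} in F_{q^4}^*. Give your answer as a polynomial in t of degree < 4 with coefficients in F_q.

47017625078687 + 71851249216953*t + 95853001427425*t^2 + 63013854768067*t^3

Under M = [[83,22],[137,108]] in GL_2(Z/157), e_{157}(P',Q') = e_{157}(P,Q)^(83*108-22*137 mod 157).
83*108 - 22*137 = 5950; reduced mod 157: det = 141, inverse 49.
Edwards->Montgomery: u=(1+y)/(1-y), v=u/x -> 75048520165110v^2=u^3+73447409469879u^2+u; then x_W=12406790338956u+64510408808308: y^2=x^3+48808258599115*x+107972499882191.
Double-and-add over 10011101: 8-1 doublings, 5-1 additions; each step l_{T,T}/v_{2T} or l_{T,P'}/v at Q'+S for random S.
e_{157}(P',Q') = 22277799949458 + 59657086216255*t + 4627308208284*t^2 + 50651923868583*t^3.
Finally e_{157}(P,Q) = 47017625078687 + 71851249216953*t + 95853001427425*t^2 + 63013854768067*t^3.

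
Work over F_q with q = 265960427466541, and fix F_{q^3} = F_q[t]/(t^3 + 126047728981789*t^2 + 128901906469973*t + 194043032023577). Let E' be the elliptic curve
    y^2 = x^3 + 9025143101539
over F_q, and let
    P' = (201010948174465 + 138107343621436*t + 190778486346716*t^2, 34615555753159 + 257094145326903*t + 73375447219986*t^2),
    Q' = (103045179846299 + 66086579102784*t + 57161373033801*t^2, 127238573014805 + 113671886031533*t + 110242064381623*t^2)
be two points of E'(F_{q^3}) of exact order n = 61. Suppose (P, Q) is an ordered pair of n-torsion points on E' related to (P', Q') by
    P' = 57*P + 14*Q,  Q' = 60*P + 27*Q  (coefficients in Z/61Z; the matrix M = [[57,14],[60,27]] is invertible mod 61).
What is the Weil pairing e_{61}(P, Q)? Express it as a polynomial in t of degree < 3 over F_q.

Under M = [[57,14],[60,27]] in GL_2(Z/61), e_{61}(P',Q') = e_{61}(P,Q)^(57*27-14*60 mod 61).
So e_{61}(P,Q) = e_{61}(P',Q')^{24}, since 28*24 = 1 mod 61.
Double-and-add over 111101: 6-1 doublings, 5-1 additions; each step l_{T,T}/v_{2T} or l_{T,P'}/v at Q'+S for random S.
Result: e(P',Q') = 126784261080662 + 109302147408557*t + 80005071429203*t^2.
Raise to 24: e(P,Q) = 118347001901239 + 145396761850185*t + 44069722545093*t^2 in mu_{61}.

118347001901239 + 145396761850185*t + 44069722545093*t^2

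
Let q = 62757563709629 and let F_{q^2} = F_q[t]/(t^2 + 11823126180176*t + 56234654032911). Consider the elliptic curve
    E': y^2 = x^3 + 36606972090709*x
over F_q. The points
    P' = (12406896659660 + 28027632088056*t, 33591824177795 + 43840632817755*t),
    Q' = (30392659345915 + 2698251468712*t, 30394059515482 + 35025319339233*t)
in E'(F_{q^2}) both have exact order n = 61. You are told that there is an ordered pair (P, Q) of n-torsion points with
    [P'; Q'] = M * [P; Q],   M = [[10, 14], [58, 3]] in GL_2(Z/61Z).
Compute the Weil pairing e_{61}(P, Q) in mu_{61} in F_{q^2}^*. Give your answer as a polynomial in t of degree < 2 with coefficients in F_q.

31774349931752 + 11600519751476*t

e_{61}(aP+bQ,cP+dQ) = e_{61}(P,Q)^(ad-bc); with (a,b,c,d)=(10,14,58,3) this gives the det-61 law.
det(M) mod 61 = 11; its inverse in (Z/61)^* is 50 (check: 11*50 mod 61 = 1).
n = 61 = (111101)_2 (6 bits, wt 5); accumulate f_{61,P'}(Q'+S)/f_{61,P'}(S) along the 5-step ladder.
Miller gives e_{61}(P',Q') = 16837827918510 + 23301222696559*t in F_{62757563709629^2}.
(16837827918510 + 23301222696559*t)^{50} mod (62757563709629,f) = 31774349931752 + 11600519751476*t.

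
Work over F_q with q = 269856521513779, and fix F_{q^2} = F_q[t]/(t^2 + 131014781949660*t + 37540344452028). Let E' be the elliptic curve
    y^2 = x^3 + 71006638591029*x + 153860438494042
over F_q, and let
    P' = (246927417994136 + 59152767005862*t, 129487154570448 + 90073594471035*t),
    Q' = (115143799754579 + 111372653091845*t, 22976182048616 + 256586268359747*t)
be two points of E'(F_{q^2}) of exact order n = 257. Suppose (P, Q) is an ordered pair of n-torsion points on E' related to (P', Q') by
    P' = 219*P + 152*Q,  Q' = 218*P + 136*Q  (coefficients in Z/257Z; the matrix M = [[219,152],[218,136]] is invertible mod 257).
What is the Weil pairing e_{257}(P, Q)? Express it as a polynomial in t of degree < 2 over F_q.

The 257-Weil pairing on E[257] over F_{269856521513779} is alternating-bilinear: e_{257}(P',Q') = e_{257}(P,Q)^det(M).
det(M) mod 257 = 246; its inverse in (Z/257)^* is 70 (check: 246*70 mod 257 = 1).
Miller loop for e_{257} over F_{269856521513779^2}: bits of 257 = 100000001; 8 double steps + 1 add steps, l/v at each.
So e_{257}(P',Q') = 248969330344292 + 131012735363134*t.
Hence e(P,Q) = 49513491238928 + 195955430886197*t in F_{269856521513779^2}^*.

49513491238928 + 195955430886197*t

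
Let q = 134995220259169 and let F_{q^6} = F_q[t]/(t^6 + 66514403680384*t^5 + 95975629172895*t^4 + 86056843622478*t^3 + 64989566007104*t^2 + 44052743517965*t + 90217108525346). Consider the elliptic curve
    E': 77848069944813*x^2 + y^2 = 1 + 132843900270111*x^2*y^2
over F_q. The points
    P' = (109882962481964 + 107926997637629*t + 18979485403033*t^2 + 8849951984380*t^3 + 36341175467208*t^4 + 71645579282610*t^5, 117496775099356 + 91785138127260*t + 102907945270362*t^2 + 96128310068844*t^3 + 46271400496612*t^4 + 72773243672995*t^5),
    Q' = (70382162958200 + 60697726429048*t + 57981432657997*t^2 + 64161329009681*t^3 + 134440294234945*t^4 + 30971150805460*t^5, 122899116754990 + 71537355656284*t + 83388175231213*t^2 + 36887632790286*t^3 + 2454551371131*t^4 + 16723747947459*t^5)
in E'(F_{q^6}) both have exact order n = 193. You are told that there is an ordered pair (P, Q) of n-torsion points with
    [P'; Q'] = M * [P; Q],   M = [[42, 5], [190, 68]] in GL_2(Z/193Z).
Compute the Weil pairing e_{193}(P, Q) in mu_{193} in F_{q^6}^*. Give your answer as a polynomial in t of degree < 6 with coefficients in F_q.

784385953980 + 112808583652956*t + 62195172330364*t^2 + 118931005243499*t^3 + 89575949264813*t^4 + 42007626894967*t^5

Since e_{193}(P,P)=e_{193}(Q,Q)=1 and e_{193}(Q,P)=e_{193}(P,Q)^{-1}, expanding e_{193}(42*P + 5*Q,190*P + 68*Q) leaves e(P,Q)^det(M).
det(M) mod 193 = 169; its inverse in (Z/193)^* is 8 (check: 169*8 mod 193 = 1).
Edwards a_E,d_E -> Montgomery A=29507268065033,B=60741358095876 -> Weierstrass 132766093416557,131508215622100 via alpha=35115328369154,beta=53748652548260.
Miller loop for e_{193} over F_{134995220259169^6}: bits of 193 = 11000001; 7 double steps + 2 add steps, l/v at each.
Miller gives e_{193}(P',Q') = 19982275079681 + 117226837483832*t + 52859471049151*t^2 + 116037860052475*t^3 + 35731783225226*t^4 + 56187669791329*t^5 in F_{134995220259169^6}.
Finally e_{193}(P,Q) = 784385953980 + 112808583652956*t + 62195172330364*t^2 + 118931005243499*t^3 + 89575949264813*t^4 + 42007626894967*t^5.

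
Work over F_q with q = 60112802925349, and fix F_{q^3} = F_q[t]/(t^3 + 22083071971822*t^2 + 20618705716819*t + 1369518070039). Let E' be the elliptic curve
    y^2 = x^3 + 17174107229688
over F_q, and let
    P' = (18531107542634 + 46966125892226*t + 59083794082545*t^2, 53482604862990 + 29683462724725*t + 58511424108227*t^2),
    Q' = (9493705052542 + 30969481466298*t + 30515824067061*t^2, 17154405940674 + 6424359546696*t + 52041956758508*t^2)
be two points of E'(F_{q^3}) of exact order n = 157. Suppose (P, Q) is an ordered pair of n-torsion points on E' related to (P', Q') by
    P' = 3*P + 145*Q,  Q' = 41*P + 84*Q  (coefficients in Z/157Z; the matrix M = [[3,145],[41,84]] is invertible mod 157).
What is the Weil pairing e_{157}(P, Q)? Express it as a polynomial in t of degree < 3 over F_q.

5759900380908 + 4866445745051*t + 56308200477067*t^2

The 157-Weil pairing on E[157] over F_{60112802925349} is alternating-bilinear: e_{157}(P',Q') = e_{157}(P,Q)^det(M).
So e_{157}(P,Q) = e_{157}(P',Q')^{134}, since 116*134 = 1 mod 157.
Double-and-add over 10011101: 8-1 doublings, 5-1 additions; each step l_{T,T}/v_{2T} or l_{T,P'}/v at Q'+S for random S.
e_{157}(P',Q') = 34924133500297 + 22751403146680*t + 25278200876710*t^2.
e_{157}(P,Q) = (34924133500297 + 22751403146680*t + 25278200876710*t^2)^{134} = 5759900380908 + 4866445745051*t + 56308200477067*t^2.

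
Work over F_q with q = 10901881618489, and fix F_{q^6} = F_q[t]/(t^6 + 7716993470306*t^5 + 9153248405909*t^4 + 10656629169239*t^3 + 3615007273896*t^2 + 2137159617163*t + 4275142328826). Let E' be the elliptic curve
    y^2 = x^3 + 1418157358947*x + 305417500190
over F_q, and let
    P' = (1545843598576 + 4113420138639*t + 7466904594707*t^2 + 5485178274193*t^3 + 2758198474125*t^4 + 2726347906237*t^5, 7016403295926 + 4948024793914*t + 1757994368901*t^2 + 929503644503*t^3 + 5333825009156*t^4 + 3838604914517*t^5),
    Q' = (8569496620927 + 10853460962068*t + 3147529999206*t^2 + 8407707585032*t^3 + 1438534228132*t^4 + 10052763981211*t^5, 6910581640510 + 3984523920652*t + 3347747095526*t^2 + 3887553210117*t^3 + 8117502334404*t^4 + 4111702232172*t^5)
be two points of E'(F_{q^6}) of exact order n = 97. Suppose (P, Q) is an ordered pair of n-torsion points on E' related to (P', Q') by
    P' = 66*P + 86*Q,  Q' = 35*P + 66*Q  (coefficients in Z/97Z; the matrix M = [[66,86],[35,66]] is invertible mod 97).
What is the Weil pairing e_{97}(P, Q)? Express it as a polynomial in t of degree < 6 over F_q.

2505876583280 + 6093326470083*t + 29599871512*t^2 + 7096579981534*t^3 + 675235859859*t^4 + 9021092974586*t^5

e_{97} is bilinear + alternating on E[97], so e_{97}(66*P + 86*Q, 35*P + 66*Q) = e_{97}(P,Q)^(66*66-86*35).
So e_{97}(P,Q) = e_{97}(P',Q')^{8}, since 85*8 = 1 mod 97.
Miller loop for e_{97} over F_{10901881618489^6}: bits of 97 = 1100001; 6 double steps + 2 add steps, l/v at each.
e_{97}(P',Q') = 10467769880618 + 3995681535673*t + 6802200492249*t^2 + 1727570394022*t^3 + 4721784373890*t^4 + 7641806474483*t^5.
Hence e(P,Q) = 2505876583280 + 6093326470083*t + 29599871512*t^2 + 7096579981534*t^3 + 675235859859*t^4 + 9021092974586*t^5 in F_{10901881618489^6}^*.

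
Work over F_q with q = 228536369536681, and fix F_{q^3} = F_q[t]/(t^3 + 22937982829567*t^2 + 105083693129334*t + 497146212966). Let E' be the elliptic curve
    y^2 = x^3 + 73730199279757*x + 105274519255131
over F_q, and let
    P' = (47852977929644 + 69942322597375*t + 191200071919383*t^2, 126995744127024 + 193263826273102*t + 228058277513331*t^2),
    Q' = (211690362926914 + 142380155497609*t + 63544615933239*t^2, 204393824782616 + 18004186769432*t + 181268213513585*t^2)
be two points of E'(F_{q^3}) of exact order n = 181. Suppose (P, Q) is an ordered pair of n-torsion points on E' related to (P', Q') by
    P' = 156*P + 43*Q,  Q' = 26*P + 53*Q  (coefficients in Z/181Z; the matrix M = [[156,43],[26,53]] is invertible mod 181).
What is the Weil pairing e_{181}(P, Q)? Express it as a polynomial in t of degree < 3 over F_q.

61584302351253 + 128385259105044*t + 203811583373517*t^2

The 181-Weil pairing on E[181] over F_{228536369536681} is alternating-bilinear: e_{181}(P',Q') = e_{181}(P,Q)^det(M).
Inverting 91 mod 181: 2. Thus e_{181}(P,Q) = e(P',Q')^{2}.
8-bit Miller (10110101) on E'/F_{228536369536681} with a'=73730199279757, b'=105274519255131: accumulate tangent/chord ratios at Q'+S and P'+S'.
The quotient is 221378724361630 + 68982999043513*t + 87513954986408*t^2.
e_{181}(P,Q) = (221378724361630 + 68982999043513*t + 87513954986408*t^2)^{2} = 61584302351253 + 128385259105044*t + 203811583373517*t^2.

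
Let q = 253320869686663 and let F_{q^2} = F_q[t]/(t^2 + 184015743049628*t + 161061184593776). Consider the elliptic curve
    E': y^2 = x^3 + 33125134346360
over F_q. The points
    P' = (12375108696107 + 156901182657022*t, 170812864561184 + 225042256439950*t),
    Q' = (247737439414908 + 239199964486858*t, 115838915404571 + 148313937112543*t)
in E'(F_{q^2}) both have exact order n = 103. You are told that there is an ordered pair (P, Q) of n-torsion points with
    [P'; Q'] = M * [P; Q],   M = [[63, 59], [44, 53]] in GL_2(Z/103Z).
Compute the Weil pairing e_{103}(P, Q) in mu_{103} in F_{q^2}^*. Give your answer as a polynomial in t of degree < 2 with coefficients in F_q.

150029599656056 + 11330065477264*t

Since e_{103}(P,P)=e_{103}(Q,Q)=1 and e_{103}(Q,P)=e_{103}(P,Q)^{-1}, expanding e_{103}(63*P + 59*Q,44*P + 53*Q) leaves e(P,Q)^det(M).
Inverting 22 mod 103: 89. Thus e_{103}(P,Q) = e(P',Q')^{89}.
n = 103 = (1100111)_2 (7 bits, wt 5); accumulate f_{103,P'}(Q'+S)/f_{103,P'}(S) along the 6-step ladder.
So e_{103}(P',Q') = 171384843885450 + 119574531989244*t.
Thus e_{103}(P,Q) = 150029599656056 + 11330065477264*t.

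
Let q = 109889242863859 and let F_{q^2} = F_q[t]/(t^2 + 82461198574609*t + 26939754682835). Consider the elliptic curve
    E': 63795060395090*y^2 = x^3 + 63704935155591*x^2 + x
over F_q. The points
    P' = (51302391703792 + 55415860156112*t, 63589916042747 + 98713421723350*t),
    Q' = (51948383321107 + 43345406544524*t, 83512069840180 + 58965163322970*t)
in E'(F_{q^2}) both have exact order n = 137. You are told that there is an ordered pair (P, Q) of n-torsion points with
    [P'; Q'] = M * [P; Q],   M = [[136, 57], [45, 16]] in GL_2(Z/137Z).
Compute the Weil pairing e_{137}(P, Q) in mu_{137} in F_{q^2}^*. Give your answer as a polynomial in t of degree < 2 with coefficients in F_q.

75439274374980 + 24164201401920*t

Since e_{137}(P,P)=e_{137}(Q,Q)=1 and e_{137}(Q,P)=e_{137}(P,Q)^{-1}, expanding e_{137}(136*P + 57*Q,45*P + 16*Q) leaves e(P,Q)^det(M).
136*16 - 57*45 = -389; reduced mod 137: det = 22, inverse 81.
Montgomery->Weierstrass: x_W = 28340681603243*x+72454567521149, y_W=28340681603243*y on F_{109889242863859}; lands on y^2=x^3+73538376429747*x+22988201341721.
n = 137 = (10001001)_2 (8 bits, wt 3); accumulate f_{137,P'}(Q'+S)/f_{137,P'}(S) along the 7-step ladder.
e_{137}(P',Q') = 9667082992007 + 42076721610478*t.
Raise to 81: e(P,Q) = 75439274374980 + 24164201401920*t in mu_{137}.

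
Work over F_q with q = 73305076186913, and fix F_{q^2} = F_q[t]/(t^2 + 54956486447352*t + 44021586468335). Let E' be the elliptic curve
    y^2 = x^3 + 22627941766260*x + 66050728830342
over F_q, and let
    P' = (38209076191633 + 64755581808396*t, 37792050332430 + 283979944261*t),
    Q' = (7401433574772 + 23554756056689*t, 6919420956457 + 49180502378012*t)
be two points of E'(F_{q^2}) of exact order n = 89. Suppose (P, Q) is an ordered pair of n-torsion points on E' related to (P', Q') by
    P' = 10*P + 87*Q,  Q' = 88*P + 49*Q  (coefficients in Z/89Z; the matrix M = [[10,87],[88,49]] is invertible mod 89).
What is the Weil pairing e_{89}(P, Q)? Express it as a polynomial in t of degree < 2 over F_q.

The 89-Weil pairing on E[89] over F_{73305076186913} is alternating-bilinear: e_{89}(P',Q') = e_{89}(P,Q)^det(M).
Inverting 43 mod 89: 29. Thus e_{89}(P,Q) = e(P',Q')^{29}.
Miller loop for e_{89} over F_{73305076186913^2}: bits of 89 = 1011001; 6 double steps + 3 add steps, l/v at each.
Miller gives e_{89}(P',Q') = 30276225474951 + 5797883247306*t in F_{73305076186913^2}.
Thus e_{89}(P,Q) = 38223789844402 + 55963535828374*t.

38223789844402 + 55963535828374*t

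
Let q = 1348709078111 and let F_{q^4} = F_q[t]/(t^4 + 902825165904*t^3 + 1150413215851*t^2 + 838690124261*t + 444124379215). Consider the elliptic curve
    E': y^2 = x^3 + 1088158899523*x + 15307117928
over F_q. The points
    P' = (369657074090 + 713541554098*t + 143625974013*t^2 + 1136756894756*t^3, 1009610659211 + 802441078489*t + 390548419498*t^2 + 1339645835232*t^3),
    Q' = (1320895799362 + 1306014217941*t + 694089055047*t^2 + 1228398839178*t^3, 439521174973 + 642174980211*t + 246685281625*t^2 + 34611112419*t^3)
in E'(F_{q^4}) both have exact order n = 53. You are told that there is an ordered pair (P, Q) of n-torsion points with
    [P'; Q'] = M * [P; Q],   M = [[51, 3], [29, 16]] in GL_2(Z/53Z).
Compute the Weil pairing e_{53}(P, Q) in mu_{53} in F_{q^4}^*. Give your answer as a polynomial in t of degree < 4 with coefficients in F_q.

The 53-Weil pairing on E[53] over F_{1348709078111} is alternating-bilinear: e_{53}(P',Q') = e_{53}(P,Q)^det(M).
Hence e(P,Q) = e(P',Q')^{4} where 4 = 40^{-1} mod 53.
n = 53 = (110101)_2 (6 bits, wt 4); accumulate f_{53,P'}(Q'+S)/f_{53,P'}(S) along the 5-step ladder.
e_{53}(P',Q') = 765510766045 + 1047867024390*t + 1269332595706*t^2 + 1284597060944*t^3.
e_{53}(P,Q) = (765510766045 + 1047867024390*t + 1269332595706*t^2 + 1284597060944*t^3)^{4} = 858296787521 + 450771456734*t + 1221934175994*t^2 + 460094838802*t^3.

858296787521 + 450771456734*t + 1221934175994*t^2 + 460094838802*t^3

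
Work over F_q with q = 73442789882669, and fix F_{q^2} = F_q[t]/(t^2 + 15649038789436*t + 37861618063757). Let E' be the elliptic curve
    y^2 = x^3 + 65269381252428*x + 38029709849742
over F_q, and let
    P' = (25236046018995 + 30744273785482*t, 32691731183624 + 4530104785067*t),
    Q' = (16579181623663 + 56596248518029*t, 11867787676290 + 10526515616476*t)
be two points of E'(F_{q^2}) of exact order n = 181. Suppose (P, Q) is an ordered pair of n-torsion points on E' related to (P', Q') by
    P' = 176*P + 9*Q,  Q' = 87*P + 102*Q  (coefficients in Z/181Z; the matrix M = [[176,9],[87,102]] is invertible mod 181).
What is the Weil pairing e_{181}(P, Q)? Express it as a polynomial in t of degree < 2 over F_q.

e_{181} is bilinear + alternating on E[181], so e_{181}(176*P + 9*Q, 87*P + 102*Q) = e_{181}(P,Q)^(176*102-9*87).
Hence e(P,Q) = e(P',Q')^{174} where 174 = 155^{-1} mod 181.
n = 181 = (10110101)_2 (8 bits, wt 5); accumulate f_{181,P'}(Q'+S)/f_{181,P'}(S) along the 7-step ladder.
e_{181}(P',Q') = 64393814623494 + 68222707615972*t.
Thus e_{181}(P,Q) = 29183483598802 + 32394457439584*t.

29183483598802 + 32394457439584*t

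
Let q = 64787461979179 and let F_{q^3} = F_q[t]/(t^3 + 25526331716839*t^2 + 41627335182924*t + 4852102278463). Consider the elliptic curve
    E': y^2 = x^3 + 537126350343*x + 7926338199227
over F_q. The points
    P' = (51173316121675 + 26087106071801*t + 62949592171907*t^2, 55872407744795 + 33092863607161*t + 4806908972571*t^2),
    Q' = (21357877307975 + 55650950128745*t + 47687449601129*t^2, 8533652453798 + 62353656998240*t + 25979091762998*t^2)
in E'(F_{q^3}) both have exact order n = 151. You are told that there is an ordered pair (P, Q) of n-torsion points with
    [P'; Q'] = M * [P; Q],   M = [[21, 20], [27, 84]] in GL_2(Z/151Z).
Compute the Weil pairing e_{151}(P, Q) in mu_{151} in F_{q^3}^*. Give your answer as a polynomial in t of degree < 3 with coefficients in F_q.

e_{151} is bilinear + alternating on E[151], so e_{151}(21*P + 20*Q, 27*P + 84*Q) = e_{151}(P,Q)^(21*84-20*27).
So e_{151}(P,Q) = e_{151}(P',Q')^{85}, since 16*85 = 1 mod 151.
Double-and-add over 10010111: 8-1 doublings, 5-1 additions; each step l_{T,T}/v_{2T} or l_{T,P'}/v at Q'+S for random S.
e_{151}(P',Q') = 4963060107935 + 25846507993271*t + 17991693125176*t^2.
Thus e_{151}(P,Q) = 25950389855942 + 24296657537239*t + 46514798708321*t^2.

25950389855942 + 24296657537239*t + 46514798708321*t^2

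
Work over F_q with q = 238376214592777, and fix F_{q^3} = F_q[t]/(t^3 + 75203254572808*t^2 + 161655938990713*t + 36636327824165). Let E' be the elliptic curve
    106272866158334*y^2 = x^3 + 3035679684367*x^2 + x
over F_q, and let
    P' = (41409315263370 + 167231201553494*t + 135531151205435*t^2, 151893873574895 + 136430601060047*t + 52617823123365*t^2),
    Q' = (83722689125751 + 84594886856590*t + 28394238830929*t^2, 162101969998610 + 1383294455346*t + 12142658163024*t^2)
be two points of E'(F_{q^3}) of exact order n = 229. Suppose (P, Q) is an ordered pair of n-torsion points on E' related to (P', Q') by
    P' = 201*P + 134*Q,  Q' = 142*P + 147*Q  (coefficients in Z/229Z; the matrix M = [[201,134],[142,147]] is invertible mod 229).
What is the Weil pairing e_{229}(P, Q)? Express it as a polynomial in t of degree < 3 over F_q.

170195122484563 + 165953258309370*t + 235733278944084*t^2

Since e_{229}(P,P)=e_{229}(Q,Q)=1 and e_{229}(Q,P)=e_{229}(P,Q)^{-1}, expanding e_{229}(201*P + 134*Q,142*P + 147*Q) leaves e(P,Q)^det(M).
det M = 201*147 - 134*142 = 10519 = 214 (mod 229); 214^{-1} = 61 (mod 229).
Set x_W=65617047343613*u+90679008934761, y_W=65617047343613*v; then E': y_W^2=x_W^3+227896858417786*x_W+75154864216235.
Miller loop for e_{229} over F_{238376214592777^3}: bits of 229 = 11100101; 7 double steps + 4 add steps, l/v at each.
e_{229}(P',Q') = 208228957472732 + 62749044322730*t + 237658960224221*t^2.
Hence e(P,Q) = 170195122484563 + 165953258309370*t + 235733278944084*t^2 in F_{238376214592777^3}^*.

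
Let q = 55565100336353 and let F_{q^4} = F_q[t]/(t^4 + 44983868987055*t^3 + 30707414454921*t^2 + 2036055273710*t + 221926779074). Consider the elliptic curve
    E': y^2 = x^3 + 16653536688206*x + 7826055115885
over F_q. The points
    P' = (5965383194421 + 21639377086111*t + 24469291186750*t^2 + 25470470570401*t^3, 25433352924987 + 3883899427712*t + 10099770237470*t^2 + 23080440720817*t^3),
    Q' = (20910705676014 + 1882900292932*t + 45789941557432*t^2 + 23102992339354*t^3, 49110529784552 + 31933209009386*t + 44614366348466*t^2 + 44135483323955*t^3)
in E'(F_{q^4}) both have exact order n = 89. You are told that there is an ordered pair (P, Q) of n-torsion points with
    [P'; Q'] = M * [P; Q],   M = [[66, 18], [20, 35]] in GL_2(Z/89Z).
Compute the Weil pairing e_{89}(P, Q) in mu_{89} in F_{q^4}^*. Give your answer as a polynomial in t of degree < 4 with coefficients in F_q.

Since e_{89}(P,P)=e_{89}(Q,Q)=1 and e_{89}(Q,P)=e_{89}(P,Q)^{-1}, expanding e_{89}(66*P + 18*Q,20*P + 35*Q) leaves e(P,Q)^det(M).
Hence e(P,Q) = e(P',Q')^{11} where 11 = 81^{-1} mod 89.
n = 89 = (1011001)_2 (7 bits, wt 4); accumulate f_{89,P'}(Q'+S)/f_{89,P'}(S) along the 6-step ladder.
So e_{89}(P',Q') = 29077159054801 + 50527201539223*t + 11571939810819*t^2 + 2749007491946*t^3.
Finally e_{89}(P,Q) = 41273681227411 + 44544859626996*t + 22403179083994*t^2 + 39095530787702*t^3.

41273681227411 + 44544859626996*t + 22403179083994*t^2 + 39095530787702*t^3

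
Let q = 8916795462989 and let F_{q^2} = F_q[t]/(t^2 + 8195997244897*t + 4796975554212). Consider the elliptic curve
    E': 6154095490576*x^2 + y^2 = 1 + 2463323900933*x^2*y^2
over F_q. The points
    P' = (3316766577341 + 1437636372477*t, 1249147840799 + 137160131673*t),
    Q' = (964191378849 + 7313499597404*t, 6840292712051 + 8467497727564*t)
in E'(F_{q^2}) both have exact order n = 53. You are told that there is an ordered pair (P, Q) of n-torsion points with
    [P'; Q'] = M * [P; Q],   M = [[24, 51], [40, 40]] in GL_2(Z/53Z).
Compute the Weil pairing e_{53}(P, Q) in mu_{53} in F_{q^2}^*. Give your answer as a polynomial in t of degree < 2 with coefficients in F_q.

Alternating bilinearity on E[53] (values in mu_{53} in F_{8916795462989^2}) gives e(P',Q') = e(P,Q)^det(M).
Inverting 33 mod 53: 45. Thus e_{53}(P,Q) = e(P',Q')^{45}.
Map (x,y)_Ed via u=(1+y)/(1-y), v=(1+y)/((1-y)x) to Montgomery A=981390726464,B=1573910987553; then to (a',b')=(7249719604921,2486721688287).
6-bit Miller (110101) on E'/F_{8916795462989} with a'=7249719604921, b'=2486721688287: accumulate tangent/chord ratios at Q'+S and P'+S'.
The quotient is 1852060071200 + 1057952023681*t.
Finally e_{53}(P,Q) = 2871457336065 + 3603332222287*t.

2871457336065 + 3603332222287*t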